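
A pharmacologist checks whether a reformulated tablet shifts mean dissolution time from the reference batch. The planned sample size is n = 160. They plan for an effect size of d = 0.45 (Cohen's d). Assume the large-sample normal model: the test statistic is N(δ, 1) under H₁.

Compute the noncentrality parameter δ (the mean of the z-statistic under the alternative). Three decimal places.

δ ≈ 5.692

δ = d·√n = 0.45 × √160 = 5.6921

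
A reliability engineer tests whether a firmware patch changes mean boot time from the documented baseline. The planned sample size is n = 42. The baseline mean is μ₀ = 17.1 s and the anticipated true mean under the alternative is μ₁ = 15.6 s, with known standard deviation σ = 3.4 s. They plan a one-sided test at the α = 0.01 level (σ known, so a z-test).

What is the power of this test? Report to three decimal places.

Power ≈ 0.703

Standardized effect: d = |μ₁ − μ₀| / σ = |15.6 − 17.1| / 3.4 = 0.4412
Noncentrality parameter: δ = d·√n = 0.4412 × √42 = 2.8592
One-sided α = 0.01 → critical value z_{0.01} = 2.326.
Power = Φ(δ − 2.326) = Φ(0.533) = 0.7029.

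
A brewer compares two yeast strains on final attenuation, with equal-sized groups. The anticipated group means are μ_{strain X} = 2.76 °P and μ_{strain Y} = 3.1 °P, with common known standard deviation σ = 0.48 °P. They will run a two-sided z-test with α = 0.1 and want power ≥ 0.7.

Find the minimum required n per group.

n = 19 per group

Standardized effect: d = |μ_{strain X} − μ_{strain Y}| / σ = |2.76 − 3.1| / 0.48 = 0.7083
Set Φ(δ − 1.645) = 0.7; then δ − 1.645 = Φ⁻¹(0.7) = 0.524, giving δ = 2.169.
(The Φ(−δ − z_{α/2}) term is vanishingly small for δ > 0 and is dropped in the standard sample-size formula.)
δ = d·√(n/2) ⇒ n = 2(δ/d)² = 2 × (2.169 / 0.7083)² = 18.76.
Rounding up, n = 19 per group.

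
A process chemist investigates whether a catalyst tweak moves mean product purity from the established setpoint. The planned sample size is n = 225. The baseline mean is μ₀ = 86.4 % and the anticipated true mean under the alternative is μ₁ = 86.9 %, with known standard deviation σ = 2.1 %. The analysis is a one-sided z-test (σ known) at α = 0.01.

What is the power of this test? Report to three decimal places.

Standardized effect: d = |μ₁ − μ₀| / σ = |86.9 − 86.4| / 2.1 = 0.2381
Noncentrality parameter: δ = d·√n = 0.2381 × √225 = 3.5714
One-sided α = 0.01 → critical value z_{0.01} = 2.326.
Power = P(Z > 2.326 − δ) = Φ(1.245) = 0.8934.

Power ≈ 0.893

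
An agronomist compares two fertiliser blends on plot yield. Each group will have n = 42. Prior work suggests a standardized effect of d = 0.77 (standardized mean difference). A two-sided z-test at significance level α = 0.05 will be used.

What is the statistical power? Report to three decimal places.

Power ≈ 0.942

Noncentrality parameter: δ = d·√(n/2) = 0.77 × √(42/2) = 3.5286
Critical value for a two-sided test at α = 0.05: z_{α/2} = 1.960.
Power = Φ(δ − 1.960) + Φ(−δ − 1.960) = Φ(1.569) + Φ(-5.489) = 0.9416 + 0.0000 = 0.9416.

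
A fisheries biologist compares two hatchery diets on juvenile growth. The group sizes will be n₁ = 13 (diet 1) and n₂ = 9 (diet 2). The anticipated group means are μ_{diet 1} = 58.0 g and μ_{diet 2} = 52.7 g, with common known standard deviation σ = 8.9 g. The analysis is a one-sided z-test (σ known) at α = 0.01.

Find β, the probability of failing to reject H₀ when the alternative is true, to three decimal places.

β ≈ 0.830

Standardized effect: d = |μ_{diet 1} − μ_{diet 2}| / σ = |58.0 − 52.7| / 8.9 = 0.5955
Noncentrality parameter: δ = d / √(1/n₁ + 1/n₂) = 0.5955 / √(1/13 + 1/9) = 1.3733
Critical value for a one-sided test at α = 0.01: z_α = 2.326.
Power = Φ(δ − 2.326) = Φ(-0.953) = 0.1703.
Type II error: β = 1 − power = 1 − 0.1703 = 0.8297.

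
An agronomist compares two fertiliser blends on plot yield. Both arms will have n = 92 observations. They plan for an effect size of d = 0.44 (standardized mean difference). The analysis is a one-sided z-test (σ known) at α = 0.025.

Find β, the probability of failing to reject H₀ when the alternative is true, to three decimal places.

β ≈ 0.153

Noncentrality parameter: δ = d·√(n/2) = 0.44 × √(92/2) = 2.9842
Critical value for a one-sided test at α = 0.025: z_α = 1.960.
Power = P(Z > 1.960 − δ) = Φ(1.024) = 0.8471.
Type II error: β = 1 − power = 1 − 0.8471 = 0.1529.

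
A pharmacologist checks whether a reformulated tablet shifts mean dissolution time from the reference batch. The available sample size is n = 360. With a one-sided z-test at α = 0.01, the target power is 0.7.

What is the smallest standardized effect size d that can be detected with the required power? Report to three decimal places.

Need Φ(δ − 2.326) = 0.7, so δ = 2.326 + 0.524 = 2.851.
δ = d·√n ⇒ d = δ/√n = 2.851/√360 = 0.1502.

d ≈ 0.150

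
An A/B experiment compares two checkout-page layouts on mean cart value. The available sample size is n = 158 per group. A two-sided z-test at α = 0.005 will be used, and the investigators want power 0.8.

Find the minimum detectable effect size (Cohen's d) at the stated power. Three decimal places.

d ≈ 0.411

Required noncentrality: δ = z_{0.0025} + z_{0.20} = 2.807 + 0.842 = 3.649.
(The second rejection-region term Φ(−δ − z_{α/2}) is negligible and dropped.)
δ = d·√(n/2) ⇒ d = δ/√(n/2) = 3.649/√(158/2) = 0.4105.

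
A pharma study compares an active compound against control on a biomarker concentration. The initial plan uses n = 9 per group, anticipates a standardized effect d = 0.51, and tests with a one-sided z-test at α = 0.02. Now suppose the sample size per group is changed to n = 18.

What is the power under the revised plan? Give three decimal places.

With n = 18 per group: δ = d·√(n/2) = 0.51 × √(18/2) = 1.5300. Critical value z_{0.02} = 2.054.
Revised power = Φ(δ − 2.054) = Φ(-0.524) = 0.3002.

Power ≈ 0.300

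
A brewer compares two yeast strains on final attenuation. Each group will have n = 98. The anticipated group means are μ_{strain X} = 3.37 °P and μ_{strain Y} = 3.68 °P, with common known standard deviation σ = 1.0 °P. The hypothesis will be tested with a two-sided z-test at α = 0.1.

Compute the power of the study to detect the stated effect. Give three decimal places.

Power ≈ 0.700

Standardized effect: d = |μ_{strain X} − μ_{strain Y}| / σ = |3.37 − 3.68| / 1.0 = 0.3100
Noncentrality parameter: δ = d·√(n/2) = 0.3100 × √(98/2) = 2.1700
Two-sided α = 0.1 → critical value z_{0.05} = 1.645.
Power = Φ(δ − 1.645) + Φ(−δ − 1.645) = Φ(0.525) + Φ(-3.815) = 0.7003 + 0.0001 = 0.7003.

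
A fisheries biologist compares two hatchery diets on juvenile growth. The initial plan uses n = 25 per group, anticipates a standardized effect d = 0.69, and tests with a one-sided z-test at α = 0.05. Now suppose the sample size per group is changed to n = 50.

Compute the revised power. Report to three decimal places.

Power ≈ 0.964

With n = 50 per group: δ = d·√(n/2) = 0.69 × √(50/2) = 3.4500. Critical value z_{0.05} = 1.645.
Revised power = Φ(δ − 1.645) = Φ(1.805) = 0.9645.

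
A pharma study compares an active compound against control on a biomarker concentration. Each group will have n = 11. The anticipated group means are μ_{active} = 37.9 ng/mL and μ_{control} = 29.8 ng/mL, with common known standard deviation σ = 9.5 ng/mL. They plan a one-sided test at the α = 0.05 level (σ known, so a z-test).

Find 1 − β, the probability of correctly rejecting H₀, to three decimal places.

Standardized effect: d = |μ_{active} − μ_{control}| / σ = |37.9 − 29.8| / 9.5 = 0.8526
Noncentrality parameter: δ = d·√(n/2) = 0.8526 × √(11/2) = 1.9996
One-sided α = 0.05 → critical value z_{0.05} = 1.645.
Power = P(Z > 1.645 − δ) = Φ(0.355) = 0.6386.

Power ≈ 0.639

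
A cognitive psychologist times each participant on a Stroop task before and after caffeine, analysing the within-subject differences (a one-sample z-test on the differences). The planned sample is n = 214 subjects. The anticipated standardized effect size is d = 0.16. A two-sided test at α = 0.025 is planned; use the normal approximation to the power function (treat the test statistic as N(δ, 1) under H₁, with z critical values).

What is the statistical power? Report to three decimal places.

Power ≈ 0.540

Noncentrality parameter: δ = d·√n = 0.16 × √214 = 2.3406
Two-sided α = 0.025 → critical value z_{0.0125} = 2.241.
Power = Φ(δ − 2.241) + Φ(−δ − 2.241) = Φ(0.099) + Φ(-4.582) = 0.5395 + 0.0000 = 0.5395.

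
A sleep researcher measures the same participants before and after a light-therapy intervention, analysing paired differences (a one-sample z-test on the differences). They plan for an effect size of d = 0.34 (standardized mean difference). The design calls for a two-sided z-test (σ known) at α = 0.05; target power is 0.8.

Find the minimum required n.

n = 68

For power 0.8 need Φ(δ − z_{0.025}) = 0.8, so δ = z_{0.025} + z_{0.20} = 1.960 + 0.842 = 2.802.
(For δ > 0 the lower-tail rejection region contributes negligibly to power, so the one-term inversion is standard.)
δ = d·√n ⇒ n = (δ/d)² = (2.802 / 0.34)² = 67.90.
Round up to the next whole unit.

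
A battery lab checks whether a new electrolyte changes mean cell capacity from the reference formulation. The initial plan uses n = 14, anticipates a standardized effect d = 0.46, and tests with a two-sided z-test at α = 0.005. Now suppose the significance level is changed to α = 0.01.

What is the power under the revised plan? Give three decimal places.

δ = d·√n = 0.46 × √14 = 1.7212 (unchanged). New critical value: z_{0.005} = 2.576.
Revised power = Φ(δ − 2.576) + Φ(−δ − 2.576) = Φ(-0.855) + Φ(-4.297) = 0.1964 + 0.0000 = 0.1964.

Power ≈ 0.196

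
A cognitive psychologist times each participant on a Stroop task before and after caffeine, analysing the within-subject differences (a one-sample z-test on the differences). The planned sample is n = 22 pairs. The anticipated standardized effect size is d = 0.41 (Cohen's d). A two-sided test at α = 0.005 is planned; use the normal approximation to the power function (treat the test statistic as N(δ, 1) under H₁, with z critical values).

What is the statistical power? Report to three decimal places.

Noncentrality parameter: δ = d·√n = 0.41 × √22 = 1.9231
Two-sided α = 0.005 → critical value z_{0.0025} = 2.807.
Power = Φ(δ − 2.807) + Φ(−δ − 2.807) = Φ(-0.884) + Φ(-4.730) = 0.1884 + 0.0000 = 0.1884.

Power ≈ 0.188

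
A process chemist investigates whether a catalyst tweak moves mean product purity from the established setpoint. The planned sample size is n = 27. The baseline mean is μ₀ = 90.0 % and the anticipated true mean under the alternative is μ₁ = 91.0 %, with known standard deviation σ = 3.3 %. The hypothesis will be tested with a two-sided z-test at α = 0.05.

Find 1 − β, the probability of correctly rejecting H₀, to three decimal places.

Standardized effect: d = |μ₁ − μ₀| / σ = |91.0 − 90.0| / 3.3 = 0.3030
Noncentrality parameter: δ = d·√n = 0.3030 × √27 = 1.5746
Two-sided α = 0.05 → critical value z_{0.025} = 1.960.
Power = Φ(δ − 1.960) + Φ(−δ − 1.960) = Φ(-0.385) + Φ(-3.535) = 0.3500 + 0.0002 = 0.3502.

Power ≈ 0.350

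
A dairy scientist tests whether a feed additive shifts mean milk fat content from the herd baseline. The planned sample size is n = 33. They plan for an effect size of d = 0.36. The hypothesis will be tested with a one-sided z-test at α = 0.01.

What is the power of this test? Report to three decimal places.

Noncentrality parameter: δ = d·√n = 0.36 × √33 = 2.0680
One-sided α = 0.01 → critical value z_{0.01} = 2.326.
Power = P(Z > 2.326 − δ) = Φ(-0.258) = 0.3981.

Power ≈ 0.398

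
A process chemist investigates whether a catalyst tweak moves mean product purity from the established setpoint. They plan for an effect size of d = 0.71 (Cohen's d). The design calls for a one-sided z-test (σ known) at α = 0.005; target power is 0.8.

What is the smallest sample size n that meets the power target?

Set Φ(δ − 2.576) = 0.8; then δ − 2.576 = Φ⁻¹(0.8) = 0.842, giving δ = 3.417.
δ = d·√n ⇒ n = (δ/d)² = (3.417 / 0.71)² = 23.17.
Rounding up, n = 24.

n = 24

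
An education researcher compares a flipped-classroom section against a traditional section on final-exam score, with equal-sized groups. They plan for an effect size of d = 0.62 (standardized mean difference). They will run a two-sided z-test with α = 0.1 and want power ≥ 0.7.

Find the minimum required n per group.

For power 0.7 need Φ(δ − z_{0.05}) = 0.7, so δ = z_{0.05} + z_{0.30} = 1.645 + 0.524 = 2.169.
(Ignoring the negligible lower-tail rejection probability gives the usual closed-form inversion.)
δ = d·√(n/2) ⇒ n = 2(δ/d)² = 2 × (2.169 / 0.62)² = 24.48.
Rounding up, n = 25 per group.

n = 25 per group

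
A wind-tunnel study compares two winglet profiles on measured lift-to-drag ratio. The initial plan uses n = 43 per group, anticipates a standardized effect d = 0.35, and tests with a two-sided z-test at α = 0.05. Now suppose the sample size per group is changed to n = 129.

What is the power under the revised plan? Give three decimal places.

Power ≈ 0.803

With n = 129 per group: δ = d·√(n/2) = 0.35 × √(129/2) = 2.8109. Critical value z_{0.025} = 1.960.
Revised power = Φ(δ − 1.960) + Φ(−δ − 1.960) = Φ(0.851) + Φ(-4.771) = 0.8026 + 0.0000 = 0.8026.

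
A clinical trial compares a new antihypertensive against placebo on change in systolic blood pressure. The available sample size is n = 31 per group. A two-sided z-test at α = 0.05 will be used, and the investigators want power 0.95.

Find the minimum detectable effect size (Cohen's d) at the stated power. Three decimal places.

Required noncentrality: δ = z_{0.025} + z_{0.05} = 1.960 + 1.645 = 3.605.
(Lower-tail contribution to power is negligible for δ > 0.)
δ = d·√(n/2) ⇒ d = δ/√(n/2) = 3.605/√(31/2) = 0.9156.

d ≈ 0.916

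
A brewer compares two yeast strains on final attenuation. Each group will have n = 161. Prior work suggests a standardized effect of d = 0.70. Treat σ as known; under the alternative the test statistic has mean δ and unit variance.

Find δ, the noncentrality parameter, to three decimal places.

The noncentrality parameter scales effect size by the design's sample-size factor: δ = d·√(n/2) = 0.70 × √(161/2) = 6.2805

δ ≈ 6.281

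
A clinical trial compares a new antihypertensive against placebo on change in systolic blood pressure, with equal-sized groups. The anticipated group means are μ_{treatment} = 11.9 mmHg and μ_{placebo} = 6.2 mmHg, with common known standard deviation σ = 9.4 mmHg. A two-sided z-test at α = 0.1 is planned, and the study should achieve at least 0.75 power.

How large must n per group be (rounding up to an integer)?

Standardized effect: d = |μ_{treatment} − μ_{placebo}| / σ = |11.9 − 6.2| / 9.4 = 0.6064
For power 0.75 need Φ(δ − z_{0.05}) = 0.75, so δ = z_{0.05} + z_{0.25} = 1.645 + 0.674 = 2.319.
(The Φ(−δ − z_{α/2}) term is vanishingly small for δ > 0 and is dropped in the standard sample-size formula.)
δ = d·√(n/2) ⇒ n = 2(δ/d)² = 2 × (2.319 / 0.6064)² = 29.26.
Round up to the next whole unit.

n = 30 per group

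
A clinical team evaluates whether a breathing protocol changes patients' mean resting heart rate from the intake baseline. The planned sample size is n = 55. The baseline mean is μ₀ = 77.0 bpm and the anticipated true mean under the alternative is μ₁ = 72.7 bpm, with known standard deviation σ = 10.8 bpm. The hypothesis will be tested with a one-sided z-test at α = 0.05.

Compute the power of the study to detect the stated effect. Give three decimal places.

Power ≈ 0.905

Standardized effect: d = |μ₁ − μ₀| / σ = |72.7 − 77.0| / 10.8 = 0.3981
Noncentrality parameter: δ = d·√n = 0.3981 × √55 = 2.9527
Critical value for a one-sided test at α = 0.05: z_α = 1.645.
Power = Φ(δ − 1.645) = Φ(1.308) = 0.9045.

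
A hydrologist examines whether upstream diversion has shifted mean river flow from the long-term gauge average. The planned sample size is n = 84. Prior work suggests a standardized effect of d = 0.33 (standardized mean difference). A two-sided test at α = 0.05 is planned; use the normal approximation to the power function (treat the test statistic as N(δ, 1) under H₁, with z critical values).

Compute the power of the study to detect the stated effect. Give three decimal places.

Power ≈ 0.856

Noncentrality parameter: δ = d·√n = 0.33 × √84 = 3.0245
Two-sided α = 0.05 → critical value z_{0.025} = 1.960.
Power = Φ(δ − 1.960) + Φ(−δ − 1.960) = Φ(1.065) + Φ(-4.984) = 0.8565 + 0.0000 = 0.8565.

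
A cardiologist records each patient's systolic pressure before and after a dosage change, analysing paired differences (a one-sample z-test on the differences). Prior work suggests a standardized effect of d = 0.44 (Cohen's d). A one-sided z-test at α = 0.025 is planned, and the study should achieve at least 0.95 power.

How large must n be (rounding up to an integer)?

n = 68

For power 0.95 need Φ(δ − z_{0.025}) = 0.95, so δ = z_{0.025} + z_{0.05} = 1.960 + 1.645 = 3.605.
δ = d·√n ⇒ n = (δ/d)² = (3.605 / 0.44)² = 67.12.
Round up to the next whole unit.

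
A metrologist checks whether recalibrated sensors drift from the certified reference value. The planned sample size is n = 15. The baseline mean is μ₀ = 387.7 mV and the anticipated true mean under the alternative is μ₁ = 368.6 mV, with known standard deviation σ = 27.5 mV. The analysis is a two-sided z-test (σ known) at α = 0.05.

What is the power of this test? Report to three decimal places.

Power ≈ 0.767

Standardized effect: d = |μ₁ − μ₀| / σ = |368.6 − 387.7| / 27.5 = 0.6945
Noncentrality parameter: δ = d·√n = 0.6945 × √15 = 2.6900
Two-sided α = 0.05 → critical value z_{0.025} = 1.960.
Power = Φ(δ − 1.960) + Φ(−δ − 1.960) = Φ(0.730) + Φ(-4.650) = 0.7673 + 0.0000 = 0.7673.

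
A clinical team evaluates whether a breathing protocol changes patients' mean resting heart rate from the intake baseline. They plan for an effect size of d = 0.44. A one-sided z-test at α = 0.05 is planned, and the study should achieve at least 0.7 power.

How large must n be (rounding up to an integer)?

n = 25

For power 0.7 need Φ(δ − z_{0.05}) = 0.7, so δ = z_{0.05} + z_{0.30} = 1.645 + 0.524 = 2.169.
δ = d·√n ⇒ n = (δ/d)² = (2.169 / 0.44)² = 24.31.
Rounding up, n = 25.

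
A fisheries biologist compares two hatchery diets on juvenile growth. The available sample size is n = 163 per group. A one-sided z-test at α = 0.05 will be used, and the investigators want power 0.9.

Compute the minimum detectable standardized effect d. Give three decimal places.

d ≈ 0.324

Required noncentrality: δ = z_{0.05} + z_{0.10} = 1.645 + 1.282 = 2.926.
δ = d·√(n/2) ⇒ d = δ/√(n/2) = 2.926/√(163/2) = 0.3242.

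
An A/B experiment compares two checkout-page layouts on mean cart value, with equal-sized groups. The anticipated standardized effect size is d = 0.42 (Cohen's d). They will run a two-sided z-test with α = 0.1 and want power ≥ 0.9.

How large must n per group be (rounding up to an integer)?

n = 98 per group

Set Φ(δ − 1.645) = 0.9; then δ − 1.645 = Φ⁻¹(0.9) = 1.282, giving δ = 2.926.
(For δ > 0 the lower-tail rejection region contributes negligibly to power, so the one-term inversion is standard.)
δ = d·√(n/2) ⇒ n = 2(δ/d)² = 2 × (2.926 / 0.42)² = 97.10.
Rounding up, n = 98 per group.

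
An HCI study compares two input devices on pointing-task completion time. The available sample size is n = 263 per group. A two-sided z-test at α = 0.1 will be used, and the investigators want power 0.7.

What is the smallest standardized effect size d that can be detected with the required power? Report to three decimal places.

Need Φ(δ − 1.645) = 0.7, so δ = 1.645 + 0.524 = 2.169.
(The second rejection-region term Φ(−δ − z_{α/2}) is negligible and dropped.)
δ = d·√(n/2) ⇒ d = δ/√(n/2) = 2.169/√(263/2) = 0.1892.

d ≈ 0.189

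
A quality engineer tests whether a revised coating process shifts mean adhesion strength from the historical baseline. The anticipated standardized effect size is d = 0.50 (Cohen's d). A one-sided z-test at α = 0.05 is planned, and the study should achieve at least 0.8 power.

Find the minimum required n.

n = 25

For power 0.8 need Φ(δ − z_{0.05}) = 0.8, so δ = z_{0.05} + z_{0.20} = 1.645 + 0.842 = 2.486.
δ = d·√n ⇒ n = (δ/d)² = (2.486 / 0.50)² = 24.73.
Round up to the next whole unit.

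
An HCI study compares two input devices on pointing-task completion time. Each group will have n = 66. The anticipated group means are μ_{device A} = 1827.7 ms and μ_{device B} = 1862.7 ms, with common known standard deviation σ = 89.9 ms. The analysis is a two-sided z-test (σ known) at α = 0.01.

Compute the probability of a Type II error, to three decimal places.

β ≈ 0.633

Standardized effect: d = |μ_{device A} − μ_{device B}| / σ = |1827.7 − 1862.7| / 89.9 = 0.3893
Noncentrality parameter: λ = d·√(n/2) = 0.3893 × √(66/2) = 2.2365
Two-sided α = 0.01 → critical value z_{0.005} = 2.576.
Power = Φ(λ − 2.576) + Φ(−λ − 2.576) = Φ(-0.339) + Φ(-4.812) = 0.3672 + 0.0000 = 0.3672.
Type II error: β = 1 − power = 1 − 0.3672 = 0.6328.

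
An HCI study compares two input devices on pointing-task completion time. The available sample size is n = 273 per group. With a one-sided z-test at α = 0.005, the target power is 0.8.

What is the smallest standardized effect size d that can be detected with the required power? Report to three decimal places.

d ≈ 0.293

Need Φ(δ − 2.576) = 0.8, so δ = 2.576 + 0.842 = 3.417.
δ = d·√(n/2) ⇒ d = δ/√(n/2) = 3.417/√(273/2) = 0.2925.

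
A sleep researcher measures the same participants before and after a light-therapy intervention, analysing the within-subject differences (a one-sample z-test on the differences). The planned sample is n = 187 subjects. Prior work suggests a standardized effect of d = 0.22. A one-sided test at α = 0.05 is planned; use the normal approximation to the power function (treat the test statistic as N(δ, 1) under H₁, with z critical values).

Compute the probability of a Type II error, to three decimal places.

Noncentrality parameter: λ = d·√n = 0.22 × √187 = 3.0085
Critical value for a one-sided test at α = 0.05: z_α = 1.645.
Power = P(Z > 1.645 − λ) = Φ(1.364) = 0.9137.
Type II error: β = 1 − power = 1 − 0.9137 = 0.0863.

β ≈ 0.086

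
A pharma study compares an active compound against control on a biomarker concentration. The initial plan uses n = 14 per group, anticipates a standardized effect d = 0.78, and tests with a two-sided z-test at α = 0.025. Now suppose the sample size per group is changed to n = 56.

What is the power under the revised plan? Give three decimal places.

Power ≈ 0.970

With n = 56 per group: δ = d·√(n/2) = 0.78 × √(56/2) = 4.1274. Critical value z_{0.0125} = 2.241.
Revised power = Φ(δ − 2.241) + Φ(−δ − 2.241) = Φ(1.886) + Φ(-6.369) = 0.9704 + 0.0000 = 0.9704.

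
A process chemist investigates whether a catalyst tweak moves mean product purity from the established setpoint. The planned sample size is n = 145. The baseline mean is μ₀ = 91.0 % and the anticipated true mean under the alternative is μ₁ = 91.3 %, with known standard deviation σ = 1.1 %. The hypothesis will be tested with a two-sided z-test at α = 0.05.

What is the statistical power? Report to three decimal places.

Power ≈ 0.907

Standardized effect: d = |μ₁ − μ₀| / σ = |91.3 − 91.0| / 1.1 = 0.2727
Noncentrality parameter: δ = d·√n = 0.2727 × √145 = 3.2841
Critical value for a two-sided test at α = 0.05: z_{α/2} = 1.960.
Power = Φ(δ − 1.960) + Φ(−δ − 1.960) = Φ(1.324) + Φ(-5.244) = 0.9073 + 0.0000 = 0.9073.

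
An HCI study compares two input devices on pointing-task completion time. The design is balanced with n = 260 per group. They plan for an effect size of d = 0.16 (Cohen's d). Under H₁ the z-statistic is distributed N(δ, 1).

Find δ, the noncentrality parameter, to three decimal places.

The noncentrality parameter scales effect size by the design's sample-size factor: δ = d·√(n/2) = 0.16 × √(260/2) = 1.8243

δ ≈ 1.824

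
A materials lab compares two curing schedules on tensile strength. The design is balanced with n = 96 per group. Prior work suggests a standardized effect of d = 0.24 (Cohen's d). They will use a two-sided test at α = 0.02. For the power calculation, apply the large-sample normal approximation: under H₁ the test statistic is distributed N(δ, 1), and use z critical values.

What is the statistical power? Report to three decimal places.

Power ≈ 0.254

Noncentrality parameter: δ = d·√(n/2) = 0.24 × √(96/2) = 1.6628
Critical value for a two-sided test at α = 0.02: z_{α/2} = 2.326.
Power = Φ(δ − 2.326) + Φ(−δ − 2.326) = Φ(-0.664) + Φ(-3.989) = 0.2535 + 0.0000 = 0.2535.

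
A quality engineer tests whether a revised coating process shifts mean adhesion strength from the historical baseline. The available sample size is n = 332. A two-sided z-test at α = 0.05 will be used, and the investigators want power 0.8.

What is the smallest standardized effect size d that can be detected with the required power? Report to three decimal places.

d ≈ 0.154

Required noncentrality: δ = z_{0.025} + z_{0.20} = 1.960 + 0.842 = 2.802.
(Lower-tail contribution to power is negligible for δ > 0.)
δ = d·√n ⇒ d = δ/√n = 2.802/√332 = 0.1538.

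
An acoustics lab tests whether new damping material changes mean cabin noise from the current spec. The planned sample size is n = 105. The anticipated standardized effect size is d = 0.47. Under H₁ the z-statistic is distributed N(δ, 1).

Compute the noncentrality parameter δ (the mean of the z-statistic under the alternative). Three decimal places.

δ ≈ 4.816

The noncentrality parameter scales effect size by the design's sample-size factor: δ = d·√n = 0.47 × √105 = 4.8161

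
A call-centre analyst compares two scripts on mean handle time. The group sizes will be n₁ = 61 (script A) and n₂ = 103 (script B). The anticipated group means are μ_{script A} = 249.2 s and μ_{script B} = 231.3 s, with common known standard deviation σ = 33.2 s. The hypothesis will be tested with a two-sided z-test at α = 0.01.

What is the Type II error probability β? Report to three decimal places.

Standardized effect: d = |μ_{script A} − μ_{script B}| / σ = |249.2 − 231.3| / 33.2 = 0.5392
Noncentrality parameter: δ = d / √(1/n₁ + 1/n₂) = 0.5392 / √(1/61 + 1/103) = 3.3372
Two-sided α = 0.01 → critical value z_{0.005} = 2.576.
Power = Φ(δ − 2.576) + Φ(−δ − 2.576) = Φ(0.761) + Φ(-5.913) = 0.7768 + 0.0000 = 0.7768.
Type II error: β = 1 − power = 1 − 0.7768 = 0.2232.

β ≈ 0.223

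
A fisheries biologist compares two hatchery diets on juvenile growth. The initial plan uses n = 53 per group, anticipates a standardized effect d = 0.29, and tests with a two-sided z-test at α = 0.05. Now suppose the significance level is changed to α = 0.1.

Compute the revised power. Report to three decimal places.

δ = d·√(n/2) = 0.29 × √(53/2) = 1.4929 (unchanged). New critical value: z_{0.05} = 1.645.
Revised power = Φ(δ − 1.645) + Φ(−δ − 1.645) = Φ(-0.152) + Φ(-3.138) = 0.4396 + 0.0009 = 0.4404.

Power ≈ 0.440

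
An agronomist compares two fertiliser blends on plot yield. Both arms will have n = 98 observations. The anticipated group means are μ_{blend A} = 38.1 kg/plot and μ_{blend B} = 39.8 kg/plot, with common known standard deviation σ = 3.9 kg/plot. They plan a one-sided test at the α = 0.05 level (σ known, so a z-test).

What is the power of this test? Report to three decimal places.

Standardized effect: d = |μ_{blend A} − μ_{blend B}| / σ = |38.1 − 39.8| / 3.9 = 0.4359
Noncentrality parameter: δ = d·√(n/2) = 0.4359 × √(98/2) = 3.0513
Critical value for a one-sided test at α = 0.05: z_α = 1.645.
Power = Φ(δ − 1.645) = Φ(1.406) = 0.9202.

Power ≈ 0.920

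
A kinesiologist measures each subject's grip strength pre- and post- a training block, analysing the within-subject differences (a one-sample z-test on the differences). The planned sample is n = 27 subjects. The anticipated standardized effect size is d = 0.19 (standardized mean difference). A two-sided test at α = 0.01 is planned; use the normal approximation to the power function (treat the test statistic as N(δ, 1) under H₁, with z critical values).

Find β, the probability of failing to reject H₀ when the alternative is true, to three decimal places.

β ≈ 0.944

Noncentrality parameter: δ = d·√n = 0.19 × √27 = 0.9873
Two-sided α = 0.01 → critical value z_{0.005} = 2.576.
Power = Φ(δ − 2.576) + Φ(−δ − 2.576) = Φ(-1.589) + Φ(-3.563) = 0.0561 + 0.0002 = 0.0563.
Type II error: β = 1 − power = 1 − 0.0563 = 0.9437.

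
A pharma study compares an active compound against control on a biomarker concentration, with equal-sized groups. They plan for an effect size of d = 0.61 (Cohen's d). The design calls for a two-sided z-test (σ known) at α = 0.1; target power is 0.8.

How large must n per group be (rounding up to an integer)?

For power 0.8 need Φ(δ − z_{0.05}) = 0.8, so δ = z_{0.05} + z_{0.20} = 1.645 + 0.842 = 2.486.
(For δ > 0 the lower-tail rejection region contributes negligibly to power, so the one-term inversion is standard.)
δ = d·√(n/2) ⇒ n = 2(δ/d)² = 2 × (2.486 / 0.61)² = 33.23.
Rounding up, n = 34 per group.

n = 34 per group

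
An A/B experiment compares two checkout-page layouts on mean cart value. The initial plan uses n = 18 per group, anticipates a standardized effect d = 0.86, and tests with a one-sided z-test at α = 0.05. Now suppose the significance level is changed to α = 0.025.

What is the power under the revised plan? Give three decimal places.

Power ≈ 0.732

δ = d·√(n/2) = 0.86 × √(18/2) = 2.5800 (unchanged). New critical value: z_{0.025} = 1.960.
Revised power = P(Z > 1.960 − δ) = Φ(0.620) = 0.7324.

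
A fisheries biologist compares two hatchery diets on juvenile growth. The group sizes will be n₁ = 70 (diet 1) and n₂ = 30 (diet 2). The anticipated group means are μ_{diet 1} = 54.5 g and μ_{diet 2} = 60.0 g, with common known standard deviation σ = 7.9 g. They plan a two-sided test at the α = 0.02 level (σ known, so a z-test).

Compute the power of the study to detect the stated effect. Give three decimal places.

Power ≈ 0.806

Standardized effect: d = |μ_{diet 1} − μ_{diet 2}| / σ = |54.5 − 60.0| / 7.9 = 0.6962
Noncentrality parameter: δ = d / √(1/n₁ + 1/n₂) = 0.6962 / √(1/70 + 1/30) = 3.1904
Two-sided α = 0.02 → critical value z_{0.01} = 2.326.
Power = Φ(δ − 2.326) + Φ(−δ − 2.326) = Φ(0.864) + Φ(-5.517) = 0.8062 + 0.0000 = 0.8062.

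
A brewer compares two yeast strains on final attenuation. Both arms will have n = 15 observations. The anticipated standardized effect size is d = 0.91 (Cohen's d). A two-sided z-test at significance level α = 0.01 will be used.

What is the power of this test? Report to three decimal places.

Noncentrality parameter: λ = d·√(n/2) = 0.91 × √(15/2) = 2.4921
Two-sided α = 0.01 → critical value z_{0.005} = 2.576.
Power = Φ(λ − 2.576) + Φ(−λ − 2.576) = Φ(-0.084) + Φ(-5.068) = 0.4667 + 0.0000 = 0.4667.

Power ≈ 0.467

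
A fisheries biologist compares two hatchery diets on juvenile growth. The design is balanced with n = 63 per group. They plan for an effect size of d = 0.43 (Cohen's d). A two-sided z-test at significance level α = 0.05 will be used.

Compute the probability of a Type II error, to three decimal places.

Noncentrality parameter: δ = d·√(n/2) = 0.43 × √(63/2) = 2.4134
Two-sided α = 0.05 → critical value z_{0.025} = 1.960.
Power = Φ(δ − 1.960) + Φ(−δ − 1.960) = Φ(0.453) + Φ(-4.373) = 0.6749 + 0.0000 = 0.6749.
Type II error: β = 1 − power = 1 − 0.6749 = 0.3251.

β ≈ 0.325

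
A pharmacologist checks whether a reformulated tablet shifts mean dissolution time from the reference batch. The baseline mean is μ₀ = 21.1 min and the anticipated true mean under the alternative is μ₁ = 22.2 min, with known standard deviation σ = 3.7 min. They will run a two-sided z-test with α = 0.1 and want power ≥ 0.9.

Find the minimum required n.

n = 97

Standardized effect: d = |μ₁ − μ₀| / σ = |22.2 − 21.1| / 3.7 = 0.2973
Set Φ(δ − 1.645) = 0.9; then δ − 1.645 = Φ⁻¹(0.9) = 1.282, giving δ = 2.926.
(For δ > 0 the lower-tail rejection region contributes negligibly to power, so the one-term inversion is standard.)
δ = d·√n ⇒ n = (δ/d)² = (2.926 / 0.2973)² = 96.89.
Rounding up, n = 97.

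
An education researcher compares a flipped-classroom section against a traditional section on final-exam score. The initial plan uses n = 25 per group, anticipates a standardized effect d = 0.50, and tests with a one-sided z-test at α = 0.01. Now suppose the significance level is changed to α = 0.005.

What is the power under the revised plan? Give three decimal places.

Power ≈ 0.210

δ = d·√(n/2) = 0.50 × √(25/2) = 1.7678 (unchanged). New critical value: z_{0.005} = 2.576.
Revised power = Φ(δ − 2.576) = Φ(-0.808) = 0.2095.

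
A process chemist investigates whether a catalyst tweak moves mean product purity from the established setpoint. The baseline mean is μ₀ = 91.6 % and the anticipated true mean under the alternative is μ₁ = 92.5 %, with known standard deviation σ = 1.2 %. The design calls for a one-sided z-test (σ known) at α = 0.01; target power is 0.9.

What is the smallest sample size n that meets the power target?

n = 24

Standardized effect: d = |μ₁ − μ₀| / σ = |92.5 − 91.6| / 1.2 = 0.7500
Set Φ(δ − 2.326) = 0.9; then δ − 2.326 = Φ⁻¹(0.9) = 1.282, giving δ = 3.608.
δ = d·√n ⇒ n = (δ/d)² = (3.608 / 0.7500)² = 23.14.
Round up to the next whole unit.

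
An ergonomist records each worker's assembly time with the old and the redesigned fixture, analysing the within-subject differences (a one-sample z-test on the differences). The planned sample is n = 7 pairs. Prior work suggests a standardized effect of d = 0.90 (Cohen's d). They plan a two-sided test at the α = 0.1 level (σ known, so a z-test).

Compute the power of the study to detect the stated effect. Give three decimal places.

Noncentrality parameter: δ = d·√n = 0.90 × √7 = 2.3812
Two-sided α = 0.1 → critical value z_{0.05} = 1.645.
Power = Φ(δ − 1.645) + Φ(−δ − 1.645) = Φ(0.736) + Φ(-4.026) = 0.7692 + 0.0000 = 0.7693.

Power ≈ 0.769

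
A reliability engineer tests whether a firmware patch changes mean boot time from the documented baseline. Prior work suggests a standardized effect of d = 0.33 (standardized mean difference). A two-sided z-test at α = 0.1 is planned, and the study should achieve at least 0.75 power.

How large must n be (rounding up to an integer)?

n = 50

For power 0.75 need Φ(δ − z_{0.05}) = 0.75, so δ = z_{0.05} + z_{0.25} = 1.645 + 0.674 = 2.319.
(For δ > 0 the lower-tail rejection region contributes negligibly to power, so the one-term inversion is standard.)
δ = d·√n ⇒ n = (δ/d)² = (2.319 / 0.33)² = 49.40.
Rounding up, n = 50.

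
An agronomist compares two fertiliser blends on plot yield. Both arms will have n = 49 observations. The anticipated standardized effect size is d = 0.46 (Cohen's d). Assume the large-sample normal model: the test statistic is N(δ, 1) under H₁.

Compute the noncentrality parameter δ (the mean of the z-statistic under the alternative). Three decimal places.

δ ≈ 2.277

The noncentrality parameter scales effect size by the design's sample-size factor: δ = d·√(n/2) = 0.46 × √(49/2) = 2.2769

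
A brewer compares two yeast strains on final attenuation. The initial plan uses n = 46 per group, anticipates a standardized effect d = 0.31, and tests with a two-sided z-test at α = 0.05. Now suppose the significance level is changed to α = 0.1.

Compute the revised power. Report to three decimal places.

Power ≈ 0.438

δ = d·√(n/2) = 0.31 × √(46/2) = 1.4867 (unchanged). New critical value: z_{0.05} = 1.645.
Revised power = Φ(δ − 1.645) + Φ(−δ − 1.645) = Φ(-0.158) + Φ(-3.132) = 0.4372 + 0.0009 = 0.4380.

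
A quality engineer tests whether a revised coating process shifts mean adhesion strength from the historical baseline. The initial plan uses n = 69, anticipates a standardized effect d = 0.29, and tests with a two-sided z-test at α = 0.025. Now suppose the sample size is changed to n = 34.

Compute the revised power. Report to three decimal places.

With n = 34: δ = d·√n = 0.29 × √34 = 1.6910. Critical value z_{0.0125} = 2.241.
Revised power = Φ(δ − 2.241) + Φ(−δ − 2.241) = Φ(-0.550) + Φ(-3.932) = 0.2910 + 0.0000 = 0.2911.

Power ≈ 0.291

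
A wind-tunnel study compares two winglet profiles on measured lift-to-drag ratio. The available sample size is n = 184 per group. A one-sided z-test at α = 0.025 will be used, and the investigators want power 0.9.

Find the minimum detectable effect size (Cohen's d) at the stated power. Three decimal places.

d ≈ 0.338

Need Φ(δ − 1.960) = 0.9, so δ = 1.960 + 1.282 = 3.242.
δ = d·√(n/2) ⇒ d = δ/√(n/2) = 3.242/√(184/2) = 0.3380.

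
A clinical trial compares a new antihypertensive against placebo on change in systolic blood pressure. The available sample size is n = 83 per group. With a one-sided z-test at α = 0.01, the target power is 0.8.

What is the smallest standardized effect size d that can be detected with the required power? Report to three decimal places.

d ≈ 0.492

Required noncentrality: δ = z_{0.01} + z_{0.20} = 2.326 + 0.842 = 3.168.
δ = d·√(n/2) ⇒ d = δ/√(n/2) = 3.168/√(83/2) = 0.4918.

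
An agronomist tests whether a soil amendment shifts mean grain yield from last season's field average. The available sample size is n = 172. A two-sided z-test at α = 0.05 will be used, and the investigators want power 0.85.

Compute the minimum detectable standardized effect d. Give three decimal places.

Required noncentrality: δ = z_{0.025} + z_{0.15} = 1.960 + 1.036 = 2.996.
(The second rejection-region term Φ(−δ − z_{α/2}) is negligible and dropped.)
δ = d·√n ⇒ d = δ/√n = 2.996/√172 = 0.2285.

d ≈ 0.228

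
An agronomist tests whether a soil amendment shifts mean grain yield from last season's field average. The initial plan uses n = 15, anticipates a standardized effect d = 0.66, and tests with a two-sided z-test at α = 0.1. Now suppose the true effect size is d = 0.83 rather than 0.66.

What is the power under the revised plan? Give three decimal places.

With d = 0.83: δ = d·√n = 0.83 × √15 = 3.2146. Critical value z_{0.05} = 1.645.
Revised power = Φ(δ − 1.645) + Φ(−δ − 1.645) = Φ(1.570) + Φ(-4.859) = 0.9418 + 0.0000 = 0.9418.

Power ≈ 0.942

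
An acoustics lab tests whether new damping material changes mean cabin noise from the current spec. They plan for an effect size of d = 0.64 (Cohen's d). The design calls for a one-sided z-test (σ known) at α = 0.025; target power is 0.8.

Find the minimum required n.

Set Φ(δ − 1.960) = 0.8; then δ − 1.960 = Φ⁻¹(0.8) = 0.842, giving δ = 2.802.
δ = d·√n ⇒ n = (δ/d)² = (2.802 / 0.64)² = 19.16.
Round up to the next whole unit.

n = 20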